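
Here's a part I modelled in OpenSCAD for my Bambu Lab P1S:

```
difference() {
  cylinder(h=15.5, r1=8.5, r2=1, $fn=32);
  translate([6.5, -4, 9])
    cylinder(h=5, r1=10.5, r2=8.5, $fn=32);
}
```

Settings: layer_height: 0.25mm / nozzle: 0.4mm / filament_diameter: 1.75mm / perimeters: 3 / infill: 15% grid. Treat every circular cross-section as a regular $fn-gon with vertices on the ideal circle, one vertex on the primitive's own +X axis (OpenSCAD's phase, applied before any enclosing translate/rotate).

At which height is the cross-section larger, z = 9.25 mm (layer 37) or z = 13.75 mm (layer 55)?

Layer 37 (z = 9.25): the cone contributes a regular 32-gon of circumradius 4.024 (interpolated between r1=8.5 and r2=1 at t=0.597) (area = (32/2)·4.024²·sin(360°/32) = 50.55 mm²); the cone at (6.5, -4) contributes a regular 32-gon of circumradius 10.400 (interpolated between r1=10.5 and r2=8.5 at t=0.050) (area = (32/2)·10.400²·sin(360°/32) = 337.62 mm²); Taking the first minus the rest: starting from the cone (50.55 mm²), the cone at (6.5, -4) partially overlaps it — only the 44.34 mm² overlap (of its 337.62 mm²) is removed, clipping the outline — area = 6.21 mm². So its area = 6.21 mm². Layer 55 (z = 13.75): the cone contributes a regular 32-gon of circumradius 1.847 (interpolated between r1=8.5 and r2=1 at t=0.887) (area = (32/2)·1.847²·sin(360°/32) = 10.65 mm²); the cone at (6.5, -4) contributes a regular 32-gon of circumradius 8.600 (interpolated between r1=10.5 and r2=8.5 at t=0.950) (area = (32/2)·8.600²·sin(360°/32) = 230.86 mm²); Subtracting the remaining from the first: starting from the cone (10.65 mm²), the cone at (6.5, -4) partially overlaps it — only the 8.46 mm² overlap (of its 230.86 mm²) is removed, clipping the outline — area = 2.19 mm². So its area = 2.19 mm². Layer 37 is larger (6.21 vs 2.19 mm²).

layer 37 (z = 9.25 mm)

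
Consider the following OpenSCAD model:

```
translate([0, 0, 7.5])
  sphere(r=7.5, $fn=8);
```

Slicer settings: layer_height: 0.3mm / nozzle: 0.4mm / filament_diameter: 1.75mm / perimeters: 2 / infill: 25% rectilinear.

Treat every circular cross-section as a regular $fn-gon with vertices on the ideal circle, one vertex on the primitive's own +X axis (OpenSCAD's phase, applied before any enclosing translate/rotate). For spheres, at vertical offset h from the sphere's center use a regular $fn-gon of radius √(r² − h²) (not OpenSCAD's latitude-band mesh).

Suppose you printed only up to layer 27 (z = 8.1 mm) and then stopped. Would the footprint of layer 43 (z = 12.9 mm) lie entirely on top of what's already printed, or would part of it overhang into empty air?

Compare the two slices. At z = 8.1: the r=7.5 sphere slices to a regular 8-gon of circumradius 7.476 (√(r²−h²) with h=0.6 from center) (area = (8/2)·7.476²·sin(360°/8) = 158.08 mm²). At z = 12.9: the r=7.5 sphere contributes a regular 8-gon of circumradius √(7.5²−5.4²) = 5.205 (area = (8/2)·5.205²·sin(360°/8) = 76.62 mm²). Checking containment: the cross-section at z = 12.9 is a subset of the cross-section at z = 8.1.

entirely on top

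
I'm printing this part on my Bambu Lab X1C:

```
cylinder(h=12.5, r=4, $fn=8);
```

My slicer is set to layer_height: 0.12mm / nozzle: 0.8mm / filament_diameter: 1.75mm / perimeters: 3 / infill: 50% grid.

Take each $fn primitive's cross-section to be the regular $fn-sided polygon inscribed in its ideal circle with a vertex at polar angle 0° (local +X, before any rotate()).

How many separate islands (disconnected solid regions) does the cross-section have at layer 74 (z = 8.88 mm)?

At z = 8.88 mm: the r=4 cylinder gives a regular 8-gon of circumradius 4 (constant along its height). Overall, the cross-section is a single solid region. Island count = 1.

1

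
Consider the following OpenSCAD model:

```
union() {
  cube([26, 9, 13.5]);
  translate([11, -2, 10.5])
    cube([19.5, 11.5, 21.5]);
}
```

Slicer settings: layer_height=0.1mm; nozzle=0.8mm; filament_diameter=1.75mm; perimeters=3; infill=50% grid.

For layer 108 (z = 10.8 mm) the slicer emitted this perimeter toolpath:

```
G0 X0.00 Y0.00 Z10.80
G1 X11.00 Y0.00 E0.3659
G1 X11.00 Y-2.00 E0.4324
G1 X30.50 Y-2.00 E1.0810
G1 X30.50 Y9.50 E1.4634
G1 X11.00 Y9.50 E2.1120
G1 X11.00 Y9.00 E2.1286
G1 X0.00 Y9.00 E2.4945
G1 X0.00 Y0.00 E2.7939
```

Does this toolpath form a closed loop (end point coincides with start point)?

yes

Start point (G0): (0.00, 0.00). End point (last G1): the path returns to the start — closed.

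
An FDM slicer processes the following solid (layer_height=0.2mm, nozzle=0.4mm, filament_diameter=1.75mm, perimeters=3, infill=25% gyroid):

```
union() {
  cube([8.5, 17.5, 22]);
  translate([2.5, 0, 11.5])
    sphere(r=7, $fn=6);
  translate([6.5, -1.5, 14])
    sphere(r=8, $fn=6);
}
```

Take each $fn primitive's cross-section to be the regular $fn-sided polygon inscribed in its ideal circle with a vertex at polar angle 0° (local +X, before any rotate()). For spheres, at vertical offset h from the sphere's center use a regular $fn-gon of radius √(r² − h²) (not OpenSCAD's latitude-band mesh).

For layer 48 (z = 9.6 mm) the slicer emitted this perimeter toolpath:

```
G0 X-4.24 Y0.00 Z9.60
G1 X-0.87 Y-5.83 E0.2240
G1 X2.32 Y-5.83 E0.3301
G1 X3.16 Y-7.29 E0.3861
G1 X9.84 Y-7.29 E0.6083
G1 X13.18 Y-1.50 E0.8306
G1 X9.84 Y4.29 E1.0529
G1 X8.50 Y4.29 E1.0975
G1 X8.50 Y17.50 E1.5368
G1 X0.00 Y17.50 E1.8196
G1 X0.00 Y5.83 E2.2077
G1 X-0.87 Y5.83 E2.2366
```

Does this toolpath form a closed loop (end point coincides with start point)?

no

Start point (G0): (-4.24, 0.00). End point (last G1): the path does not return to the start — open.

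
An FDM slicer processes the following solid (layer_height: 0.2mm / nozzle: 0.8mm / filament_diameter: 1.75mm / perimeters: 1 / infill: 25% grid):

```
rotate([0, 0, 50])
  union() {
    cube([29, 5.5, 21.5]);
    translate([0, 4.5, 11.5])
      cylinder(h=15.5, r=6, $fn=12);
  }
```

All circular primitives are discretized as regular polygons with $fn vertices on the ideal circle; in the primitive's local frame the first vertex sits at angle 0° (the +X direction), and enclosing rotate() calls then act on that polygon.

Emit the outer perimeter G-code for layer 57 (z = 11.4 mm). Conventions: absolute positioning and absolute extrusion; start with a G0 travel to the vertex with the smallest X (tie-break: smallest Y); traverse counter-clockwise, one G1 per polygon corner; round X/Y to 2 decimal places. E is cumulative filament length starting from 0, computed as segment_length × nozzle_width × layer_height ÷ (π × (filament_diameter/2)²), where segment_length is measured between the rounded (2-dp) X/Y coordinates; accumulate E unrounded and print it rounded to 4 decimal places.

G0 X-4.21 Y3.54 Z11.40
G1 X0.00 Y0.00 E0.3659
G1 X18.64 Y22.22 E2.2952
G1 X14.43 Y25.75 E2.6607
G1 X-4.21 Y3.54 E4.5894

At z = 11.4 mm: the cube (footprint 29×5.5) is included at this height; the cylinder at (0, 4.5) is absent (z outside [11.5, 27]); Taking the union: only the 29×5.5 cube is present, so the union is just that shape — 1 connected region; (rotated 50° about Z; rotation is an isometry so areas/perimeters/island counts are preserved). The outline is a single polygon with 4 vertices. Extrusion per mm of travel: 0.8 × 0.2 / (π × 0.875²) = 0.066520. Accumulating E over each segment gives final E = 4.5894.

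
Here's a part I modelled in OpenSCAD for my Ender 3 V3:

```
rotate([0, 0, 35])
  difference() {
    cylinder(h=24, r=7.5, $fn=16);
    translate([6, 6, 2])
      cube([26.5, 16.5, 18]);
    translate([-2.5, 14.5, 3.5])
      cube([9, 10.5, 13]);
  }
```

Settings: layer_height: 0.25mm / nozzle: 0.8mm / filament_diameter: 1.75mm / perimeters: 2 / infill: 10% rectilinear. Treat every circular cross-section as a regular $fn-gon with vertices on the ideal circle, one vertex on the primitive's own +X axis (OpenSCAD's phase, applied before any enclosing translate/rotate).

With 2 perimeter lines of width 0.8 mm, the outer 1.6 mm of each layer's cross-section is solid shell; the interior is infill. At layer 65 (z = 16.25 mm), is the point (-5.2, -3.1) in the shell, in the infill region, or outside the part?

shell

At z = 16.25 mm: the cylinder: section is a regular 16-gon, circumradius r=7.5; the 26.5×16.5 cube at (6, 6) contributes its full rectangle; the cube at (-2.5, 14.5) (footprint 9×10.5) is included at this height; Subtracting the remaining from the first: starting from the r=7.5 cylinder, the 26.5×16.5 cube at (6, 6) misses the remaining region (no effect); the 9×10.5 cube at (-2.5, 14.5) misses the remaining region (no effect) — 1 connected region; (whole slice rotated 35° about Z — lengths, areas and connectivity unchanged). Overall, the cross-section is a single solid region. Undo the 35° rotation: the query point maps to (-6.038, 0.443) in the un-rotated model frame. The nearest boundary edge runs (-7.50, 0.00)→(-6.93, 2.87); distance from the point to it = 1.35 mm. The point is inside the cross-section, 1.35 mm from the nearest boundary — within the 1.6 mm shell band (2 × 0.8).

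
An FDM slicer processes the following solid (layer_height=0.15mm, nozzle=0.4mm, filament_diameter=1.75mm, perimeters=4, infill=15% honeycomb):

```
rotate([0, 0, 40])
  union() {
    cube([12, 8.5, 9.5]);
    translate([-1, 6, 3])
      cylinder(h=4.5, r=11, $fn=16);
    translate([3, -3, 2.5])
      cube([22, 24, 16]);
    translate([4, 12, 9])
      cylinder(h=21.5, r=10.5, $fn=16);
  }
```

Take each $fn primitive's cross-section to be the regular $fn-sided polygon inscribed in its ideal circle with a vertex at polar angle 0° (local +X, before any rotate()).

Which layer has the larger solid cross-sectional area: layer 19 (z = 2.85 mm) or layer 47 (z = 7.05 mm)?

layer 47 (z = 7.05 mm)

Layer 19 (z = 2.85): the 12×8.5 cube contributes its full rectangle (area 102.00 mm²); the cylinder at (-1, 6) does not reach this height (z outside [3, 7.5]); the 22×24 cube at (3, -3) contributes its full rectangle (area 528.00 mm²); the cylinder at (4, 12) is not intersected at this z (z outside [9, 30.5]); Merging all regions: the regions partially overlap — summed areas 630.00 mm² minus the doubly-counted overlap 76.50 mm² gives 553.50 mm² — area = 553.50 mm²; (whole slice rotated 40° about Z — lengths, areas and connectivity unchanged). So its area = 553.50 mm². Layer 47 (z = 7.05): the cube (footprint 12×8.5) is included at this height (area 102.00 mm²); the cylinder at (-1, 6): section is a regular 16-gon, circumradius r=11 (area = (16/2)·11.000²·sin(360°/16) = 370.44 mm²); the cube at (3, -3) is present — its section is the full 22×24 rectangle (area 528.00 mm²); the cylinder at (4, 12) is absent (z outside [9, 30.5]); Merging all regions: the regions partially overlap — summed areas 1000.44 mm² minus the doubly-counted overlap 201.14 mm² gives 799.30 mm² — area = 799.30 mm²; (rotated 40° about Z; rotation is an isometry so areas/perimeters/island counts are preserved). So its area = 799.30 mm². Layer 47 is larger (799.30 vs 553.50 mm²).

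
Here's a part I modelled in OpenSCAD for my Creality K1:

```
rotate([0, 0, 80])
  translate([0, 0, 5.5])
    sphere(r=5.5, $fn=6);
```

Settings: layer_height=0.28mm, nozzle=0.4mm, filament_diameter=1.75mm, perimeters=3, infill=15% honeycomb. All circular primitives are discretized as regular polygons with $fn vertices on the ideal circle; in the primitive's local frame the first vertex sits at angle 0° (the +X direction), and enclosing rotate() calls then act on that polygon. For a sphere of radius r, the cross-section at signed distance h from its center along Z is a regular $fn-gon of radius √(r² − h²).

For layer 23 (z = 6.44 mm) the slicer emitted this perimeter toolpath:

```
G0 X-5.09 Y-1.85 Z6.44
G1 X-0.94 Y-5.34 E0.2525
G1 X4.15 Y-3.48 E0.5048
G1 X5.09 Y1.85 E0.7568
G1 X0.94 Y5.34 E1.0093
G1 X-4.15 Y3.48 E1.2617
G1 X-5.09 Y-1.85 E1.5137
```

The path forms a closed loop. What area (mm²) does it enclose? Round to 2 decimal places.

76.26 mm²

Apply the shoelace formula to the sequence of (X, Y) vertices; enclosed area = 76.26 mm².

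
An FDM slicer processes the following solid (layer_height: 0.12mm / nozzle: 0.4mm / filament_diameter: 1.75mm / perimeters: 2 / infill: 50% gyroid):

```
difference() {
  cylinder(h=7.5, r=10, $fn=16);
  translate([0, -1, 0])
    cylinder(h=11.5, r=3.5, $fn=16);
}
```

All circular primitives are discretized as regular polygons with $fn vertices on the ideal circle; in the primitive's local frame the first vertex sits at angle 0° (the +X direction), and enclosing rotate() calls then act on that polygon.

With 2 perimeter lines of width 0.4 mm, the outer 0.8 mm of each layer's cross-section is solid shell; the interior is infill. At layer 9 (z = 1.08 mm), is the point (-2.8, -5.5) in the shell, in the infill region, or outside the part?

infill

At z = 1.08 mm: the r=10 cylinder contributes a regular 16-gon of circumradius 10; the r=3.5 cylinder at (0, -1) contributes a regular 16-gon of circumradius 3.5; Taking the first minus the rest: starting from the r=10 cylinder, the r=3.5 cylinder at (0, -1) lies wholly inside it (removes its full 37.50 mm² and its 21.85 mm outline becomes a hole wall) — 1 connected region with 1 hole. Overall, the cross-section is one region with 1 hole. The nearest boundary edge runs (-2.47, -3.47)→(-1.34, -4.23); distance from the point to it = 1.86 mm. The point is inside the cross-section and 1.86 mm from the nearest boundary — more than the 0.8 mm shell width (2 × 0.4), so it's in the infill interior.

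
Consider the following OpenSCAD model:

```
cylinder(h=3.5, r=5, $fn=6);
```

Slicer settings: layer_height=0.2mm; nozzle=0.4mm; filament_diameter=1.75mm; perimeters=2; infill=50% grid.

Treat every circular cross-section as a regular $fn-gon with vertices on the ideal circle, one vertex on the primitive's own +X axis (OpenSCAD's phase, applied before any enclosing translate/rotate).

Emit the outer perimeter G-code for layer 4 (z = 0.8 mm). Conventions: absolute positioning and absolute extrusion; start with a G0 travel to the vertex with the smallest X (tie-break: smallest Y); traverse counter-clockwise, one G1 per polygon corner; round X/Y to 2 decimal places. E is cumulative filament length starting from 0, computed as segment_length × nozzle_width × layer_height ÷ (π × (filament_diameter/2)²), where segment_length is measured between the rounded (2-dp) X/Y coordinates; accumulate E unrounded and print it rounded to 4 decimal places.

G0 X-5.00 Y0.00 Z0.80
G1 X-2.50 Y-4.33 E0.1663
G1 X2.50 Y-4.33 E0.3326
G1 X5.00 Y0.00 E0.4989
G1 X2.50 Y4.33 E0.6652
G1 X-2.50 Y4.33 E0.8315
G1 X-5.00 Y0.00 E0.9978

At z = 0.8 mm: the cylinder: section is a regular 6-gon, circumradius r=5. The outline is a single polygon with 6 vertices. Extrusion per mm of travel: 0.4 × 0.2 / (π × 0.875²) = 0.033260. Accumulating E over each segment gives final E = 0.9978.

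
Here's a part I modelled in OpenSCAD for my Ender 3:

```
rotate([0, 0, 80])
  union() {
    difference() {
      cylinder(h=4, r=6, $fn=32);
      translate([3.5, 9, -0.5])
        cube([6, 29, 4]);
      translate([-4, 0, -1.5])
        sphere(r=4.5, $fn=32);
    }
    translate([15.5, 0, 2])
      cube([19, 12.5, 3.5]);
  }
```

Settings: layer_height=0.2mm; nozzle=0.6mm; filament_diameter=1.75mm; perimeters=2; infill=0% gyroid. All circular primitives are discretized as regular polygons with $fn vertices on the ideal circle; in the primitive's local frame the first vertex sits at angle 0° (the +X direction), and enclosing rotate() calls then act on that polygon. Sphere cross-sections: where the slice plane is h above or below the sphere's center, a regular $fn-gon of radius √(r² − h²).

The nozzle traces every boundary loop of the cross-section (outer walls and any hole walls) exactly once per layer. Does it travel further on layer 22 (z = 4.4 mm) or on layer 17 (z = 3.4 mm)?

Layer 22 (z = 4.4): the cylinder is not intersected at this z (z outside [0, 4]); the cube at (3.5, 9) is not intersected at this z (z outside [-0.5, 3.5]); the sphere at (-4, 0) is not intersected at this z (|z−center|=5.900 > r=4.5); Taking the first minus the rest: the first operand is absent here, so nothing remains; the cube at (15.5, 0) is present — its section is the full 19×12.5 rectangle (perimeter 63.00 mm); Merging all regions: only the 19×12.5 cube at (15.5, 0) is present, so the union is just that shape — boundary = 63.00 mm; (rotated 80° about Z; rotation is an isometry so areas/perimeters/island counts are preserved). So its perimeter = 63.00 mm. Layer 17 (z = 3.4): the r=6 cylinder gives a regular 32-gon of circumradius 6 (constant along its height) (perimeter = 2·32·6.000·sin(180°/32) = 37.64 mm); the 6×29 cube at (3.5, 9) contributes its full rectangle (perimeter 70.00 mm); the sphere at (-4, 0) is absent (|z−center|=4.900 > r=4.5); After the difference (first − rest): starting from the r=6 cylinder, the 6×29 cube at (3.5, 9) misses the remaining region (no effect) — boundary = 37.64 mm; the 19×12.5 cube at (15.5, 0) contributes its full rectangle (perimeter 63.00 mm); Merging all regions: the 2 present regions are separate (no shared area or edge), so areas and boundary lengths simply add and each stays a separate island — boundary = 100.64 mm; (whole slice rotated 80° about Z — lengths, areas and connectivity unchanged). So its perimeter = 100.64 mm. Layer 17 is larger (100.64 vs 63.00 mm).

layer 17 (z = 3.4 mm)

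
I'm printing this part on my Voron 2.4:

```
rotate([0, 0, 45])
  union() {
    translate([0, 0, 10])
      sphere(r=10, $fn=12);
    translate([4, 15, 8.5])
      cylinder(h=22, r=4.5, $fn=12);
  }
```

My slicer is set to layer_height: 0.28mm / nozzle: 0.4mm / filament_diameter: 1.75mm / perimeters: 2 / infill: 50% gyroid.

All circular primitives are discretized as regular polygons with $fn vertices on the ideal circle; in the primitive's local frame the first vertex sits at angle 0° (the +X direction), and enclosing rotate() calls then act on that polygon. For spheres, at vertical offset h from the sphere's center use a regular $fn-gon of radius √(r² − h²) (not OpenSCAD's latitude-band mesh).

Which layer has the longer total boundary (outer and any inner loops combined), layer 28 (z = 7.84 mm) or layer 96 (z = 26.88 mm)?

Layer 28 (z = 7.84): the sphere: section is a regular 12-gon, circumradius = √(r²−h²) = √(10²−2.16²) = 9.764 (perimeter = 2·12·9.764·sin(180°/12) = 60.65 mm); the cylinder at (4, 15) does not reach this height (z outside [8.5, 30.5]); Merging all regions: only the r=10 sphere is present, so the union is just that shape — boundary = 60.65 mm; (rotated 45° about Z; rotation is an isometry so areas/perimeters/island counts are preserved). So its perimeter = 60.65 mm. Layer 96 (z = 26.88): the sphere is not intersected at this z (|z−center|=16.880 > r=10); the cylinder at (4, 15): section is a regular 12-gon, circumradius r=4.5 (perimeter = 2·12·4.500·sin(180°/12) = 27.95 mm); Combining (union): only the r=4.5 cylinder at (4, 15) is present, so the union is just that shape — boundary = 27.95 mm; (whole slice rotated 45° about Z — lengths, areas and connectivity unchanged). So its perimeter = 27.95 mm. Layer 28 is larger (60.65 vs 27.95 mm).

layer 28 (z = 7.84 mm)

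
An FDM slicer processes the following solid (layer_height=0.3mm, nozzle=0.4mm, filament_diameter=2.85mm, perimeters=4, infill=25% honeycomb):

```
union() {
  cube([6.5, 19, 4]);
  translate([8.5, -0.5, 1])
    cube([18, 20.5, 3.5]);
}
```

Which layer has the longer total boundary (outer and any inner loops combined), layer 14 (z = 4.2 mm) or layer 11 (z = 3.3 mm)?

layer 11 (z = 3.3 mm)

Layer 14 (z = 4.2): the cube does not reach this height (z outside [0, 4]); the 18×20.5 cube at (8.5, -0.5) contributes its full rectangle (perimeter 77.00 mm); Merging all regions: only the 18×20.5 cube at (8.5, -0.5) is present, so the union is just that shape — boundary = 77.00 mm. So its perimeter = 77.00 mm. Layer 11 (z = 3.3): the cube (footprint 6.5×19) is included at this height (perimeter 51.00 mm); the cube at (8.5, -0.5) is present — its section is the full 18×20.5 rectangle (perimeter 77.00 mm); Combining (union): the 2 present regions are separate (no shared area or edge), so areas and boundary lengths simply add and each stays a separate island — boundary = 128.00 mm. So its perimeter = 128.00 mm. Layer 11 is larger (128.00 vs 77.00 mm).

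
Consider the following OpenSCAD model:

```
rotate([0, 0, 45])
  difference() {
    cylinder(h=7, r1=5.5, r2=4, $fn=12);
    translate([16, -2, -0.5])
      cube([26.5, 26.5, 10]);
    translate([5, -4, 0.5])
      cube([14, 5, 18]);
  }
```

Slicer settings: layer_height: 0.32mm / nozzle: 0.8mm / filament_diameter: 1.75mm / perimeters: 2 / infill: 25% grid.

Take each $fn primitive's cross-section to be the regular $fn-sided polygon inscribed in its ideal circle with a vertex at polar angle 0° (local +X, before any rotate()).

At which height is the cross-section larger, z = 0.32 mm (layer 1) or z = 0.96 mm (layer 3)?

Layer 1 (z = 0.32): the cone: at t=0.046 of its height the radius interpolates to r₁+(r₂−r₁)t = 5.431, giving a regular 12-gon of that circumradius (area = (12/2)·5.431²·sin(360°/12) = 88.50 mm²); the cube at (16, -2) (footprint 26.5×26.5) is included at this height (area 702.25 mm²); the cube at (5, -4) does not reach this height (z outside [0.5, 18.5]); After the difference (first − rest): starting from the cone (88.50 mm²), the 26.5×26.5 cube at (16, -2) misses the remaining region (no effect) — area = 88.50 mm²; (rotated 45° about Z; rotation is an isometry so areas/perimeters/island counts are preserved). So its area = 88.50 mm². Layer 3 (z = 0.96): the cone (r1=5.5→r2=4) has section circumradius 5.294 here — a regular 12-gon (area = (12/2)·5.294²·sin(360°/12) = 84.09 mm²); the cube at (16, -2) is present — its section is the full 26.5×26.5 rectangle (area 702.25 mm²); the cube at (5, -4) (footprint 14×5) is included at this height (area 70.00 mm²); Subtracting the remaining from the first: starting from the cone (84.09 mm²), the 26.5×26.5 cube at (16, -2) misses the remaining region (no effect); the 14×5 cube at (5, -4) partially overlaps it — only the 0.32 mm² overlap (of its 70.00 mm²) is removed, clipping the outline — area = 83.77 mm²; (rotated 45° about Z; rotation is an isometry so areas/perimeters/island counts are preserved). So its area = 83.77 mm². Layer 1 is larger (88.50 vs 83.77 mm²).

layer 1 (z = 0.32 mm)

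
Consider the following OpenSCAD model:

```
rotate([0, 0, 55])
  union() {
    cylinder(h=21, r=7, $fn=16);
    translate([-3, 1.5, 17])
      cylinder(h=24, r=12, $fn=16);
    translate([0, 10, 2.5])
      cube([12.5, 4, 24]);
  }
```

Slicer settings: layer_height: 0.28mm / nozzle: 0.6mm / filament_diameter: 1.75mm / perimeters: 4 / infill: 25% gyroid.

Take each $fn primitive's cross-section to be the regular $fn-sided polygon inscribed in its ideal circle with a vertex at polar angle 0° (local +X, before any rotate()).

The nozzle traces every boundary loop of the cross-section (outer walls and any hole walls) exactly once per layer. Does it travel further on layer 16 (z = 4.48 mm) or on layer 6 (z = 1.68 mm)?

layer 16 (z = 4.48 mm)

Layer 16 (z = 4.48): the r=7 cylinder gives a regular 16-gon of circumradius 7 (constant along its height) (perimeter = 2·16·7.000·sin(180°/16) = 43.70 mm); the cylinder at (-3, 1.5) is not intersected at this z (z outside [17, 41]); the 12.5×4 cube at (0, 10) contributes its full rectangle (perimeter 33.00 mm); Merging all regions: the 2 present regions are separate (no shared area or edge), so areas and boundary lengths simply add and each stays a separate island — boundary = 76.70 mm; (whole slice rotated 55° about Z — lengths, areas and connectivity unchanged). So its perimeter = 76.70 mm. Layer 6 (z = 1.68): the r=7 cylinder gives a regular 16-gon of circumradius 7 (constant along its height) (perimeter = 2·16·7.000·sin(180°/16) = 43.70 mm); the cylinder at (-3, 1.5) is not intersected at this z (z outside [17, 41]); the cube at (0, 10) does not reach this height (z outside [2.5, 26.5]); Merging all regions: only the r=7 cylinder is present, so the union is just that shape — boundary = 43.70 mm; (whole slice rotated 55° about Z — lengths, areas and connectivity unchanged). So its perimeter = 43.70 mm. Layer 16 is larger (76.70 vs 43.70 mm).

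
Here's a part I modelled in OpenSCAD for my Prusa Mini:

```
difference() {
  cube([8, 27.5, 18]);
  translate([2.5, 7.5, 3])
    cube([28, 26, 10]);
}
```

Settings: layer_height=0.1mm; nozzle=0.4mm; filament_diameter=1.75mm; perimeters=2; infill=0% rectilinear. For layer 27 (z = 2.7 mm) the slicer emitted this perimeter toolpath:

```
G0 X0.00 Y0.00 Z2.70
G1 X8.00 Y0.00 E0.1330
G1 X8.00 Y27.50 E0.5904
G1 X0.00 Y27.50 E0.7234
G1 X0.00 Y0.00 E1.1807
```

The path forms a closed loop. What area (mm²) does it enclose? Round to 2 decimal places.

220.00 mm²

Apply the shoelace formula to the sequence of (X, Y) vertices; enclosed area = 220.00 mm².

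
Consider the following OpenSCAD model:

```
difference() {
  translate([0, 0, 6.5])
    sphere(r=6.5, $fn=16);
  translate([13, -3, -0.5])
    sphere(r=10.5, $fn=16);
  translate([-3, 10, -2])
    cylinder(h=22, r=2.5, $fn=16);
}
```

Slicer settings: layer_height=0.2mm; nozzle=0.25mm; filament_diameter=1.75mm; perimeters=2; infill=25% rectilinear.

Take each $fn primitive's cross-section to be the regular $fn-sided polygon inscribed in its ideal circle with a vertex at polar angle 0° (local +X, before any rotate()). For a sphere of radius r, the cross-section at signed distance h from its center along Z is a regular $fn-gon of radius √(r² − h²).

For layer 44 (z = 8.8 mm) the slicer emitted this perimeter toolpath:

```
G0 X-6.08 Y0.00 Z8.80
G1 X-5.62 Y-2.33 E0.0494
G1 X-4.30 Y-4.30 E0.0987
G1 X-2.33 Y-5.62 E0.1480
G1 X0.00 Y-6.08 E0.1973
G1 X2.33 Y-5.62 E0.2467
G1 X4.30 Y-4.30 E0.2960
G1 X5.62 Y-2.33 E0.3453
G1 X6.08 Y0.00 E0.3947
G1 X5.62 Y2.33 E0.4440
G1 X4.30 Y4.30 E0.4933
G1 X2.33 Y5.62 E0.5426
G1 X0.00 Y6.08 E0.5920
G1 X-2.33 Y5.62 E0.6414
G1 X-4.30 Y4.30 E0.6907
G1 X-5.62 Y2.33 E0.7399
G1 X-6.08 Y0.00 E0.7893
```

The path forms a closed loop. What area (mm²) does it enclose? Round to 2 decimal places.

Apply the shoelace formula to the sequence of (X, Y) vertices; enclosed area = 113.25 mm².

113.25 mm²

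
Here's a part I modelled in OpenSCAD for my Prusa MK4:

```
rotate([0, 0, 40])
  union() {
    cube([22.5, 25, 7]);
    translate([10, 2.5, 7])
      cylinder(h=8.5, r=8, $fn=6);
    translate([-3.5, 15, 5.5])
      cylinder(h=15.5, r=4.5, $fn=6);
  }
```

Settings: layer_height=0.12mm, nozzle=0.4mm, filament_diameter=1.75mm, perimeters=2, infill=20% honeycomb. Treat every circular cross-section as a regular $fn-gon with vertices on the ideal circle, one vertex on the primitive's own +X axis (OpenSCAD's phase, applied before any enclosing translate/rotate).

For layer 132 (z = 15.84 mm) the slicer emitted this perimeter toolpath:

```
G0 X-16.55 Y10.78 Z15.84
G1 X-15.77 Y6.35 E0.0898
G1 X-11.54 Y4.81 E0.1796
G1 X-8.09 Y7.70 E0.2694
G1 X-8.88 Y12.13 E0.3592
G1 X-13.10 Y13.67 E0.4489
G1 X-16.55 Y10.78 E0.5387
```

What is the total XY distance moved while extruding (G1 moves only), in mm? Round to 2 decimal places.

Sum the Euclidean lengths of each G1 segment: total = 26.99 mm.

26.99 mm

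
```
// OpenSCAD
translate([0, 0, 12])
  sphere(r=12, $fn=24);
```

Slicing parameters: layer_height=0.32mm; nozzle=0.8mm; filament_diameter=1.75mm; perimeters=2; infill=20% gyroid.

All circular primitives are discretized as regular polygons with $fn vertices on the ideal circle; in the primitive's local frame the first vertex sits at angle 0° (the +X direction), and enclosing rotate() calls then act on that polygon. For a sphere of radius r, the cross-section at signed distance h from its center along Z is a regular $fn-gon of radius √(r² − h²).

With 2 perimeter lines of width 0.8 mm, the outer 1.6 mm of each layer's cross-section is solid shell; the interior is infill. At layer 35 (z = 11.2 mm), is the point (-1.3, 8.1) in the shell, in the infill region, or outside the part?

infill

At z = 11.2 mm: the r=12 sphere slices to a regular 24-gon of circumradius 11.973 (√(r²−h²) with h=0.8 from center). Overall, the cross-section is a single solid region. The nearest boundary edge runs (0.00, 11.97)→(-3.10, 11.57); distance from the point to it = 3.67 mm. The point is inside the cross-section and 3.67 mm from the nearest boundary — more than the 1.6 mm shell width (2 × 0.8), so it's in the infill interior.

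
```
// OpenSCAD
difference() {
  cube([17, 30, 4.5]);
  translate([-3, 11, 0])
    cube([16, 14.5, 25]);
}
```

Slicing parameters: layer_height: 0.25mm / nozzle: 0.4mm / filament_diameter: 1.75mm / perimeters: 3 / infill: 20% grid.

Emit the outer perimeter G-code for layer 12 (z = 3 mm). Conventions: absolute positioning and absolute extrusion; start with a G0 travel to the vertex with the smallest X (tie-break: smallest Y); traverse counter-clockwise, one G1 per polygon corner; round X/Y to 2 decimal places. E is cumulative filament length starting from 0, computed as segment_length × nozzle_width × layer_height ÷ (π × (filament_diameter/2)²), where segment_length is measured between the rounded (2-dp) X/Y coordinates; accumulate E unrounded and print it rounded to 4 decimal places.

At z = 3 mm: the cube is present — its section is the full 17×30 rectangle; the cube at (-3, 11) (footprint 16×14.5) is included at this height; Taking the first minus the rest: starting from the 17×30 cube, the 16×14.5 cube at (-3, 11) partially overlaps it — only the 188.50 mm² overlap (of its 232.00 mm²) is removed, clipping the outline — 1 connected region. The outline is a single polygon with 8 vertices. Extrusion per mm of travel: 0.4 × 0.25 / (π × 0.875²) = 0.041575. Accumulating E over each segment gives final E = 4.9890.

G0 X0.00 Y0.00 Z3.00
G1 X17.00 Y0.00 E0.7068
G1 X17.00 Y30.00 E1.9540
G1 X0.00 Y30.00 E2.6608
G1 X0.00 Y25.50 E2.8479
G1 X13.00 Y25.50 E3.3884
G1 X13.00 Y11.00 E3.9912
G1 X0.00 Y11.00 E4.5317
G1 X0.00 Y0.00 E4.9890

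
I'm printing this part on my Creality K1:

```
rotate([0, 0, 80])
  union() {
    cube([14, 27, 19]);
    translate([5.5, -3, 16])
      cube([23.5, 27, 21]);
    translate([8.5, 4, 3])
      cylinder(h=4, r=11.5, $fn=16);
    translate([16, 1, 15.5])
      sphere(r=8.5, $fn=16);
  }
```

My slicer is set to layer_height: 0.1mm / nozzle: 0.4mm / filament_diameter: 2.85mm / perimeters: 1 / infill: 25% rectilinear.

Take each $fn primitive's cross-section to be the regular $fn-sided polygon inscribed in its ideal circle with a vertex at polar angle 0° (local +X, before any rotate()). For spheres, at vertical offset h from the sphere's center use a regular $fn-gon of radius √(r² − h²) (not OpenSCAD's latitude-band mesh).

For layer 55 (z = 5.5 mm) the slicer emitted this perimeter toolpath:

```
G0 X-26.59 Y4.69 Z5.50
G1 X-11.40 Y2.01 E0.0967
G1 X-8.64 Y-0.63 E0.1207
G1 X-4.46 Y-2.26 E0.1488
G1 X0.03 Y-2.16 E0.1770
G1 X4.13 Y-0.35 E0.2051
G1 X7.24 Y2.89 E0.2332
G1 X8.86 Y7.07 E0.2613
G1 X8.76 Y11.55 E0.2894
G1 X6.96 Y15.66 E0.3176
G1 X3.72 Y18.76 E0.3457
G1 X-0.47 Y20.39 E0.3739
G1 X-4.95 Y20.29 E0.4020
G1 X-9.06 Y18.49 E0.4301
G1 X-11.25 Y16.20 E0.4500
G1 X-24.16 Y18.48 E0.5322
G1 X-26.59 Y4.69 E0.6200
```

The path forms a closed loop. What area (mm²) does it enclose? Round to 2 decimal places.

580.31 mm²

Apply the shoelace formula to the sequence of (X, Y) vertices; enclosed area = 580.31 mm².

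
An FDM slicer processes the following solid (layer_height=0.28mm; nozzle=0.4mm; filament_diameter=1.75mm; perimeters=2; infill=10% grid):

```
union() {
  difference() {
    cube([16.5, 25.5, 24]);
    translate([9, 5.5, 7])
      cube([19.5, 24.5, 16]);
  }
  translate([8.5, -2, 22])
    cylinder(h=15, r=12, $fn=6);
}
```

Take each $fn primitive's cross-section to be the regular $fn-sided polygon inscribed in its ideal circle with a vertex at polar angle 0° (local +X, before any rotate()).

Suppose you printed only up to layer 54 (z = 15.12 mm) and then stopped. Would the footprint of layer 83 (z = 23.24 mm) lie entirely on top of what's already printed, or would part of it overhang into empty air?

part overhangs

Compare the two slices. At z = 15.12: the cube (footprint 16.5×25.5) is included at this height (area 420.75 mm²); the 19.5×24.5 cube at (9, 5.5) contributes its full rectangle (area 477.75 mm²); Subtracting the remaining from the first: starting from the 16.5×25.5 cube (420.75 mm²), the 19.5×24.5 cube at (9, 5.5) partially overlaps it — only the 150.00 mm² overlap (of its 477.75 mm²) is removed, clipping the outline — area = 270.75 mm²; the cylinder at (8.5, -2) is absent (z outside [22, 37]); Taking the union: only the result so far is present, so the union is just that shape — area = 270.75 mm². At z = 23.24: the 16.5×25.5 cube contributes its full rectangle (area 420.75 mm²); the cube at (9, 5.5) does not reach this height (z outside [7, 23]); After the difference (first − rest): none of the subtracted shapes is present at this height, so the 16.5×25.5 cube is unchanged — area = 420.75 mm²; the cylinder at (8.5, -2): section is a regular 6-gon, circumradius r=12 (area = (6/2)·12.000²·sin(360°/6) = 374.12 mm²); Combining (union): the regions partially overlap — summed areas 794.87 mm² minus the doubly-counted overlap 129.60 mm² gives 665.28 mm² — area = 665.28 mm². Checking containment: at z = 23.24 the cross-section extends beyond the z = 15.12 cross-section by about 394.53 mm².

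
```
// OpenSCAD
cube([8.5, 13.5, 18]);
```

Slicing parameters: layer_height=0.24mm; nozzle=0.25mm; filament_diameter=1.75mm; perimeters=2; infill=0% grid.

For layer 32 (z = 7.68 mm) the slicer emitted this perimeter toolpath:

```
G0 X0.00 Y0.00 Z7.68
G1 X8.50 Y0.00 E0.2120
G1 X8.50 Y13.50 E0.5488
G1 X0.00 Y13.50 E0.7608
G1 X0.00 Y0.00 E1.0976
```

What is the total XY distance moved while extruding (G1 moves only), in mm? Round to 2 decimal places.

Sum the Euclidean lengths of each G1 segment: total = 44.00 mm.

44.00 mm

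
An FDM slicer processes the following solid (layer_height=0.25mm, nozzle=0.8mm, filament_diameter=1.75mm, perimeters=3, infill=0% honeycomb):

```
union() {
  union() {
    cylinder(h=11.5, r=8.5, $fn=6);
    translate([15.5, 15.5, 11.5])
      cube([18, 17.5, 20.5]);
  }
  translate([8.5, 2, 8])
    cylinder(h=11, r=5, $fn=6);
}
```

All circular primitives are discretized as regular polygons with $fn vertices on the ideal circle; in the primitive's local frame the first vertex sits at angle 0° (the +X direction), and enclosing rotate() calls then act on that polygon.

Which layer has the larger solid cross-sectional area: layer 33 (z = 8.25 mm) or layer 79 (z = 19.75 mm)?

Layer 33 (z = 8.25): the r=8.5 cylinder contributes a regular 6-gon of circumradius 8.5 (area = (6/2)·8.500²·sin(360°/6) = 187.71 mm²); the cube at (15.5, 15.5) is absent (z outside [11.5, 32]); Taking the union: only the r=8.5 cylinder is present, so the union is just that shape — area = 187.71 mm²; the r=5 cylinder at (8.5, 2) gives a regular 6-gon of circumradius 5 (constant along its height) (area = (6/2)·5.000²·sin(360°/6) = 64.95 mm²); Taking the union: the regions partially overlap — summed areas 252.66 mm² minus the doubly-counted overlap 19.92 mm² gives 232.74 mm² — area = 232.74 mm². So its area = 232.74 mm². Layer 79 (z = 19.75): the cylinder is not intersected at this z (z outside [0, 11.5]); the cube at (15.5, 15.5) is present — its section is the full 18×17.5 rectangle (area 315.00 mm²); Merging all regions: only the 18×17.5 cube at (15.5, 15.5) is present, so the union is just that shape — area = 315.00 mm²; the cylinder at (8.5, 2) is not intersected at this z (z outside [8, 19]); Combining (union): only that combined region is present, so the union is just that shape — area = 315.00 mm². So its area = 315.00 mm². Layer 79 is larger (315.00 vs 232.74 mm²).

layer 79 (z = 19.75 mm)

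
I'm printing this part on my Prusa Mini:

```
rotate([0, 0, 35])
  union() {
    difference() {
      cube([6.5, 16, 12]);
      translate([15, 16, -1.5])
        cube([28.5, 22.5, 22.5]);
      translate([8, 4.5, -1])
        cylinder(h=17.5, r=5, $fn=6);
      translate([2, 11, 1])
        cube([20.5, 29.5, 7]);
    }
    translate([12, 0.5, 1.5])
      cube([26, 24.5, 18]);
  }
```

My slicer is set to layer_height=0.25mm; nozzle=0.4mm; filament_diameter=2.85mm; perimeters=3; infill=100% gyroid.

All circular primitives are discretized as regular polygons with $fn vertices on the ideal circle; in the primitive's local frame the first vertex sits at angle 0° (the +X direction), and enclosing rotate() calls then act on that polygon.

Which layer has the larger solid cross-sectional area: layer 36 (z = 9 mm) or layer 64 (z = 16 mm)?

layer 36 (z = 9 mm)

Layer 36 (z = 9): the 6.5×16 cube contributes its full rectangle (area 104.00 mm²); the cube at (15, 16) (footprint 28.5×22.5) is included at this height (area 641.25 mm²); the r=5 cylinder at (8, 4.5) gives a regular 6-gon of circumradius 5 (constant along its height) (area = (6/2)·5.000²·sin(360°/6) = 64.95 mm²); the cube at (2, 11) is not intersected at this z (z outside [1, 8]); After the difference (first − rest): starting from the 6.5×16 cube (104.00 mm²), the 28.5×22.5 cube at (15, 16) misses the remaining region (no effect); the r=5 cylinder at (8, 4.5) partially overlaps it — only the 19.49 mm² overlap (of its 64.95 mm²) is removed, clipping the outline — area = 84.51 mm²; the cube at (12, 0.5) (footprint 26×24.5) is included at this height (area 637.00 mm²); Taking the union: the 2 present regions are separate (no shared area or edge), so areas and boundary lengths simply add and each stays a separate island — area = 721.51 mm²; (whole slice rotated 35° about Z — lengths, areas and connectivity unchanged). So its area = 721.51 mm². Layer 64 (z = 16): the cube does not reach this height (z outside [0, 12]); the cube at (15, 16) is present — its section is the full 28.5×22.5 rectangle (area 641.25 mm²); the cylinder at (8, 4.5): section is a regular 6-gon, circumradius r=5 (area = (6/2)·5.000²·sin(360°/6) = 64.95 mm²); the cube at (2, 11) does not reach this height (z outside [1, 8]); Subtracting the remaining from the first: the first operand is absent here, so nothing remains; the 26×24.5 cube at (12, 0.5) contributes its full rectangle (area 637.00 mm²); Combining (union): only the 26×24.5 cube at (12, 0.5) is present, so the union is just that shape — area = 637.00 mm²; (whole slice rotated 35° about Z — lengths, areas and connectivity unchanged). So its area = 637.00 mm². Layer 36 is larger (721.51 vs 637.00 mm²).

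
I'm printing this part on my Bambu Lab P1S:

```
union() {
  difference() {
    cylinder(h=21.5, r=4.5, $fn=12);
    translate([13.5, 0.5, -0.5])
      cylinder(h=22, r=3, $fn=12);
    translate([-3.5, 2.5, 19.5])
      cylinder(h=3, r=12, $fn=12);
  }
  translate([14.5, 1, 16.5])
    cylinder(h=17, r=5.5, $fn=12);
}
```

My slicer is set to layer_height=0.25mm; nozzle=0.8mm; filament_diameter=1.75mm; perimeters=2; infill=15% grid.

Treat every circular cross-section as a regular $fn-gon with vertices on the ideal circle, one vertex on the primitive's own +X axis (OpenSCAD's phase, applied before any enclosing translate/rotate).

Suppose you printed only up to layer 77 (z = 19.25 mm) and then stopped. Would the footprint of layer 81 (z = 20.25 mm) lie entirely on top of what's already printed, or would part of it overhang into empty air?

Compare the two slices. At z = 19.25: the r=4.5 cylinder gives a regular 12-gon of circumradius 4.5 (constant along its height) (area = (12/2)·4.500²·sin(360°/12) = 60.75 mm²); the r=3 cylinder at (13.5, 0.5) gives a regular 12-gon of circumradius 3 (constant along its height) (area = (12/2)·3.000²·sin(360°/12) = 27.00 mm²); the cylinder at (-3.5, 2.5) is not intersected at this z (z outside [19.5, 22.5]); After the difference (first − rest): starting from the r=4.5 cylinder (60.75 mm²), the r=3 cylinder at (13.5, 0.5) misses the remaining region (no effect) — area = 60.75 mm²; the r=5.5 cylinder at (14.5, 1) gives a regular 12-gon of circumradius 5.5 (constant along its height) (area = (12/2)·5.500²·sin(360°/12) = 90.75 mm²); Combining (union): the 2 present regions are separate (no shared area or edge), so areas and boundary lengths simply add and each stays a separate island — area = 151.50 mm². At z = 20.25: the cylinder: section is a regular 12-gon, circumradius r=4.5 (area = (12/2)·4.500²·sin(360°/12) = 60.75 mm²); the r=3 cylinder at (13.5, 0.5) gives a regular 12-gon of circumradius 3 (constant along its height) (area = (12/2)·3.000²·sin(360°/12) = 27.00 mm²); the r=12 cylinder at (-3.5, 2.5) contributes a regular 12-gon of circumradius 12 (area = (12/2)·12.000²·sin(360°/12) = 432.00 mm²); Taking the first minus the rest: starting from the r=4.5 cylinder (60.75 mm²), the r=3 cylinder at (13.5, 0.5) misses the remaining region (no effect); the r=12 cylinder at (-3.5, 2.5) covers all of what remains (removes everything) — nothing remains; the r=5.5 cylinder at (14.5, 1) contributes a regular 12-gon of circumradius 5.5 (area = (12/2)·5.500²·sin(360°/12) = 90.75 mm²); Merging all regions: only the r=5.5 cylinder at (14.5, 1) is present, so the union is just that shape — area = 90.75 mm². Checking containment: the cross-section at z = 20.25 is a subset of the cross-section at z = 19.25.

entirely on top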